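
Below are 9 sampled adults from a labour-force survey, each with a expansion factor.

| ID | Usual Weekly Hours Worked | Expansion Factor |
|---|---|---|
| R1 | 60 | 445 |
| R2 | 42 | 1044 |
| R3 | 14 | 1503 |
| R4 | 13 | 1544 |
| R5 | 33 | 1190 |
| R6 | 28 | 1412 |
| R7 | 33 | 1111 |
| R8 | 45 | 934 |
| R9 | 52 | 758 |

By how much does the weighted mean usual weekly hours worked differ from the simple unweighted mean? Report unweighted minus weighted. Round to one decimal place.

Unweighted sum = 60 + 42 + 14 + 13 + 33 + 28 + 33 + 45 + 52 = 320
Unweighted mean = 320 / 9 = 35.555556
Weighted sum = 60×445 + 42×1044 + 14×1503 + 13×1544 + 33×1190 + 28×1412 + 33×1111 + 45×934 + 52×758
  = 26700 + 43848 + 21042 + 20072 + 39270 + 39536 + 36663 + 42030 + 39416 = 308577
Sum of weights = 445 + 1044 + 1503 + 1544 + 1190 + 1412 + 1111 + 934 + 758 = 9941
Weighted mean = 308577 / 9941 = 31.040841
Difference (unweighted minus weighted) = 4.5147146

4.5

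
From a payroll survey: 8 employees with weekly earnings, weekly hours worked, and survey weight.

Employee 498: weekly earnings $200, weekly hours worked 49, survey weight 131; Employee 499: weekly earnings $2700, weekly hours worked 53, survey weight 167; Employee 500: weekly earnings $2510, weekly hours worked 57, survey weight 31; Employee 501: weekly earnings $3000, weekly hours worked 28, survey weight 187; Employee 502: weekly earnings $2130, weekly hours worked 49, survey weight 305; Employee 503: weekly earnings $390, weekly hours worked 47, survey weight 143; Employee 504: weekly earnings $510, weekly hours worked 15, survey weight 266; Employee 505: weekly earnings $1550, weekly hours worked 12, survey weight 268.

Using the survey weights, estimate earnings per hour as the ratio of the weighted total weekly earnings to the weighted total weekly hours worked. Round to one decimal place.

Σ wᵢ·y = 2372390
Σ wᵢ·x = 51145
Ratio = 2372390 / 51145 = 46.38557

46.4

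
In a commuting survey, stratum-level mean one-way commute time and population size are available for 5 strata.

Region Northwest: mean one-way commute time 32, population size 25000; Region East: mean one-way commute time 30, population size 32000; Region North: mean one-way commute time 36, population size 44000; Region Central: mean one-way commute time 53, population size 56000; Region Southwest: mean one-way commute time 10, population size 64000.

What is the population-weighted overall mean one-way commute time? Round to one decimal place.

Σ Nₕ·x̄ₕ = 32×25000 + 30×32000 + 36×44000 + 53×56000 + 10×64000
  = 6952000
Σ Nₕ = 25000 + 32000 + 44000 + 56000 + 64000 = 221000
Overall mean = 6952000 / 221000 = 31.457014

31.5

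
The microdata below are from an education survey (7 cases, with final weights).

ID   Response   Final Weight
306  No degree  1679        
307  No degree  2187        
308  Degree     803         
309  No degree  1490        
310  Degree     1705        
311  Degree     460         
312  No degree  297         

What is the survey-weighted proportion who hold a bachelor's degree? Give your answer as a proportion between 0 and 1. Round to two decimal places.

Sum of weights for 'Degree' = 803 + 1705 + 460 = 2968
Total weight = 8621
Weighted proportion = 2968 / 8621 = 0.34427561

0.34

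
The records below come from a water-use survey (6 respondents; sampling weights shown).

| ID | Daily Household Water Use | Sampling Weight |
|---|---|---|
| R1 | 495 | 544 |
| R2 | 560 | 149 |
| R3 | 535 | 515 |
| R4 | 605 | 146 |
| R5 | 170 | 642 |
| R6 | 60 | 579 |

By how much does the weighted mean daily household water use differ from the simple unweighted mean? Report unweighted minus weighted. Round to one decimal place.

Unweighted sum = 2425
Unweighted mean = 2425 / 6 = 404.16667
Weighted sum = 495×544 + 560×149 + 535×515 + 605×146 + 170×642 + 60×579
  = 860455
Sum of weights = 544 + 149 + 515 + 146 + 642 + 579 = 2575
Weighted mean = 860455 / 2575 = 334.15728
Difference (unweighted minus weighted) = 70.009385

70.0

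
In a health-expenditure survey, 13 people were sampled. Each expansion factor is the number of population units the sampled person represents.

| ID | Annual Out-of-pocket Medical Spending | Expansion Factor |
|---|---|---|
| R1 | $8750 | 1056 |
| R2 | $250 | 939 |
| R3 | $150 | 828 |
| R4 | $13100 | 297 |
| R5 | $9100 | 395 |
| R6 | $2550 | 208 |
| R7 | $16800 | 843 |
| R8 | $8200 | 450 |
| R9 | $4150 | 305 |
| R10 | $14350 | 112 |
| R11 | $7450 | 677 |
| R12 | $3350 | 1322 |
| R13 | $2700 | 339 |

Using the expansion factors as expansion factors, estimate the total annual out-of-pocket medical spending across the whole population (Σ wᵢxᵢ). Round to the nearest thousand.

Weighted total = 48727550

48728000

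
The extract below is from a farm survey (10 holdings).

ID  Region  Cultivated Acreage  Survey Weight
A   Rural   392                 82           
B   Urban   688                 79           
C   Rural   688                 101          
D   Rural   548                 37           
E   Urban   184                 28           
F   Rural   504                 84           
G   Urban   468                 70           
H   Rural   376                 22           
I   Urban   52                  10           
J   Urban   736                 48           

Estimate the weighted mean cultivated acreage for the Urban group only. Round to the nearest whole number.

545

Urban rows: B, E, G, I, J
Weighted sum = 688×79 + 184×28 + 468×70 + 52×10 + 736×48
  = 54352 + 5152 + 32760 + 520 + 35328 = 128112
Sum of weights = 79 + 28 + 70 + 10 + 48 = 235
Weighted mean = 128112 / 235 = 545.15745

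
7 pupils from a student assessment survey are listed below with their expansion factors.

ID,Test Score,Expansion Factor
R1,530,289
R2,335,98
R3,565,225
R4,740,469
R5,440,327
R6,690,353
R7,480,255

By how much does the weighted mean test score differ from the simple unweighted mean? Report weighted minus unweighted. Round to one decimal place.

Unweighted sum = 530 + 335 + 565 + 740 + 440 + 690 + 480 = 3780
Unweighted mean = 3780 / 7 = 540
Weighted sum = 530×289 + 335×98 + 565×225 + 740×469 + 440×327 + 690×353 + 480×255
  = 1170035
Sum of weights = 2016
Weighted mean = 1170035 / 2016 = 580.3745
Difference (weighted minus unweighted) = 40.374504

40.4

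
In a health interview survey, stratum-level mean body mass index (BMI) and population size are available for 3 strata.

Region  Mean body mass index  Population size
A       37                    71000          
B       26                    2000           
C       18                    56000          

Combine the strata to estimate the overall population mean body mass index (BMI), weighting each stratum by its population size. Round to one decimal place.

Σ Nₕ·x̄ₕ = 37×71000 + 26×2000 + 18×56000
  = 3687000
Σ Nₕ = 71000 + 2000 + 56000 = 129000
Overall mean = 3687000 / 129000 = 28.581395

28.6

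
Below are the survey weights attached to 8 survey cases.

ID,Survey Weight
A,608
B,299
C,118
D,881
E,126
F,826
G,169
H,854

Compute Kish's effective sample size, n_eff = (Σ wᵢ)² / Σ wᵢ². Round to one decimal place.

5.6

Σ wᵢ = 608 + 299 + 118 + 881 + 126 + 826 + 169 + 854 = 3881
Σ wᵢ² = 369664 + 89401 + 13924 + 776161 + 15876 + 682276 + 28561 + 729316 = 2705179
n_eff = 3881² / 2705179 = 15062161 / 2705179 = 5.5678981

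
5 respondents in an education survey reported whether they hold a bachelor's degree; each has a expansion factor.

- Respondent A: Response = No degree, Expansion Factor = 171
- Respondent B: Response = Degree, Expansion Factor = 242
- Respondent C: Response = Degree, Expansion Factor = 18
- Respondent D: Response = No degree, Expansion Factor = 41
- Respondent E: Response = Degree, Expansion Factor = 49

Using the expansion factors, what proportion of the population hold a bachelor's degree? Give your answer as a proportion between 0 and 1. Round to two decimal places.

0.59

Sum of weights for 'Degree' = 242 + 18 + 49 = 309
Total weight = 171 + 242 + 18 + 41 + 49 = 521
Weighted proportion = 309 / 521 = 0.59309021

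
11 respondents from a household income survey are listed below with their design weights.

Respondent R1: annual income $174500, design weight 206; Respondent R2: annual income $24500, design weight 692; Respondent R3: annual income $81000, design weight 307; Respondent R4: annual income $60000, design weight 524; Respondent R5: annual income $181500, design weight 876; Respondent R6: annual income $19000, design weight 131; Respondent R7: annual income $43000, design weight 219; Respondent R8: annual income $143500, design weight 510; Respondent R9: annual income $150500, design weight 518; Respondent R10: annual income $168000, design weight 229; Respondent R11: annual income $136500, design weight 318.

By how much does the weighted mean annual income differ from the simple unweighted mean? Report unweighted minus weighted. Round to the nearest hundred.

-5800

Unweighted sum = 174500 + 24500 + 81000 + 60000 + 181500 + 19000 + 43000 + 143500 + 150500 + 168000 + 136500 = 1182000
Unweighted mean = 1182000 / 11 = 107454.55
Weighted sum = 174500×206 + 24500×692 + 81000×307 + 60000×524 + 181500×876 + 19000×131 + 43000×219 + 143500×510 + 150500×518 + 168000×229 + 136500×318
  = 35947000 + 16954000 + 24867000 + 31440000 + 158994000 + 2489000 + 9417000 + 73185000 + 77959000 + 38472000 + 43407000 = 513131000
Sum of weights = 206 + 692 + 307 + 524 + 876 + 131 + 219 + 510 + 518 + 229 + 318 = 4530
Weighted mean = 513131000 / 4530 = 113273.95
Difference (unweighted minus weighted) = -5819.406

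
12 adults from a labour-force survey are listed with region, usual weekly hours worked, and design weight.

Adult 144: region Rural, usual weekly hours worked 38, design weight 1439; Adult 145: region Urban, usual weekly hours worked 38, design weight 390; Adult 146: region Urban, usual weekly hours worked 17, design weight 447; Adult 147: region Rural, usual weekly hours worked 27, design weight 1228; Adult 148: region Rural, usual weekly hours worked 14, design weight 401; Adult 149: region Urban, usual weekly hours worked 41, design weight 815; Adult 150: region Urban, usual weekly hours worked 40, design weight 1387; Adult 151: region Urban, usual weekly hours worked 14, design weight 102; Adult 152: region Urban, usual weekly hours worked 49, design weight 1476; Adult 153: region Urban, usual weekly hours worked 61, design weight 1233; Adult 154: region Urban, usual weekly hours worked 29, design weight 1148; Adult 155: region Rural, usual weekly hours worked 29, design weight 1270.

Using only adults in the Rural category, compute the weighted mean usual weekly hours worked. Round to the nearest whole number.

Rural rows: 144, 147, 148, 155
Weighted sum = 38×1439 + 27×1228 + 14×401 + 29×1270
  = 54682 + 33156 + 5614 + 36830 = 130282
Sum of weights = 1439 + 1228 + 401 + 1270 = 4338
Weighted mean = 130282 / 4338 = 30.032734

30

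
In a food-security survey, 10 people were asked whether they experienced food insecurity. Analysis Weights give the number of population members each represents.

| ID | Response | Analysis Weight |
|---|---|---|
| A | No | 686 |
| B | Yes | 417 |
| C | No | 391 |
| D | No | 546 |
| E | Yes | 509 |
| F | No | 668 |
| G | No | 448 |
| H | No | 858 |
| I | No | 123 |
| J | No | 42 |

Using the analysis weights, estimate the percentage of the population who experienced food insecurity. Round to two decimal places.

19.75

Sum of weights for 'Yes' = 417 + 509 = 926
Total weight = 686 + 417 + 391 + 546 + 509 + 668 + 448 + 858 + 123 + 42 = 4688
Weighted proportion = 926 / 4688 = 0.1975256 → 19.75256%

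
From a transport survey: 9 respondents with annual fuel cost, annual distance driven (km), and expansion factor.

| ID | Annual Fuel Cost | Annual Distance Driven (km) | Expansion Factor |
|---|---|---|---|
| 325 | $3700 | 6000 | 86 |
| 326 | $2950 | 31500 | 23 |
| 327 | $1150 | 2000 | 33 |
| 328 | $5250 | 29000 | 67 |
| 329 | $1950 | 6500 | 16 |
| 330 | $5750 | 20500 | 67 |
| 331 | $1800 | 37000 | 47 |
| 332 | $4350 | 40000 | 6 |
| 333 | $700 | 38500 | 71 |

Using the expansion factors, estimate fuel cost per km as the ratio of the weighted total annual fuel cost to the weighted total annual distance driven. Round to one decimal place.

Σ wᵢ·y = 3700×86 + 2950×23 + 1150×33 + 5250×67 + 1950×16 + 5750×67 + 1800×47 + 4350×6 + 700×71
  = 1352600
Σ wᵢ·x = 6000×86 + 31500×23 + 2000×33 + 29000×67 + 6500×16 + 20500×67 + 37000×47 + 40000×6 + 38500×71
  = 516000 + 724500 + 66000 + 1943000 + 104000 + 1373500 + 1739000 + 240000 + 2733500 = 9439500
Ratio = 1352600 / 9439500 = 0.14329149

0.1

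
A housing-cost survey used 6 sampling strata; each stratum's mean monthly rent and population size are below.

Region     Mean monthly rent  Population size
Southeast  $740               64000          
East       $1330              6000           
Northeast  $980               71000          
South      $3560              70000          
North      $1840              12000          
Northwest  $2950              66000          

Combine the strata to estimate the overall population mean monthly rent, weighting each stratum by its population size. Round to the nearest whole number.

Σ Nₕ·x̄ₕ = 740×64000 + 1330×6000 + 980×71000 + 3560×70000 + 1840×12000 + 2950×66000
  = 47360000 + 7980000 + 69580000 + 249200000 + 22080000 + 194700000 = 590900000
Σ Nₕ = 64000 + 6000 + 71000 + 70000 + 12000 + 66000 = 289000
Overall mean = 590900000 / 289000 = 2044.6367

2045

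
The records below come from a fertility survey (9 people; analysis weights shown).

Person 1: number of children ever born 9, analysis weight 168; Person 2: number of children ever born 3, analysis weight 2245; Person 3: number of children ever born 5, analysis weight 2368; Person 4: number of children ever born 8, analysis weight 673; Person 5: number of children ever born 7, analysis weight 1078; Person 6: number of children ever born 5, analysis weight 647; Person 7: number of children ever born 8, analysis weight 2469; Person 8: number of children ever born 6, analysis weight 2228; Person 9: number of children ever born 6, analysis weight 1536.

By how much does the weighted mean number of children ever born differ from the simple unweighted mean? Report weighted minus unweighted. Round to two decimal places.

Unweighted sum = 9 + 3 + 5 + 8 + 7 + 5 + 8 + 6 + 6 = 57
Unweighted mean = 57 / 9 = 6.3333333
Weighted sum = 9×168 + 3×2245 + 5×2368 + 8×673 + 7×1078 + 5×647 + 8×2469 + 6×2228 + 6×1536
  = 78588
Sum of weights = 168 + 2245 + 2368 + 673 + 1078 + 647 + 2469 + 2228 + 1536 = 13412
Weighted mean = 78588 / 13412 = 5.8595288
Difference (weighted minus unweighted) = -0.47380455

-0.47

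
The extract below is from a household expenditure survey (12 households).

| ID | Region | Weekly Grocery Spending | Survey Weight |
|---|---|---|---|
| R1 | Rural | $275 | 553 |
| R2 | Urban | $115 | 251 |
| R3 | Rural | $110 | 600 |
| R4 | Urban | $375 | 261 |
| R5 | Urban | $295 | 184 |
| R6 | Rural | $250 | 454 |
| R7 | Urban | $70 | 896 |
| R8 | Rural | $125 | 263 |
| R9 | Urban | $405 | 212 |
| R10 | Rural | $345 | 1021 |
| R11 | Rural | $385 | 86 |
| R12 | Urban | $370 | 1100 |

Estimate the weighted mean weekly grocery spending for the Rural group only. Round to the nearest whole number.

252

Rural rows: R1, R3, R6, R8, R10, R11
Weighted sum = 275×553 + 110×600 + 250×454 + 125×263 + 345×1021 + 385×86
  = 749805
Sum of weights = 553 + 600 + 454 + 263 + 1021 + 86 = 2977
Weighted mean = 749805 / 2977 = 251.86597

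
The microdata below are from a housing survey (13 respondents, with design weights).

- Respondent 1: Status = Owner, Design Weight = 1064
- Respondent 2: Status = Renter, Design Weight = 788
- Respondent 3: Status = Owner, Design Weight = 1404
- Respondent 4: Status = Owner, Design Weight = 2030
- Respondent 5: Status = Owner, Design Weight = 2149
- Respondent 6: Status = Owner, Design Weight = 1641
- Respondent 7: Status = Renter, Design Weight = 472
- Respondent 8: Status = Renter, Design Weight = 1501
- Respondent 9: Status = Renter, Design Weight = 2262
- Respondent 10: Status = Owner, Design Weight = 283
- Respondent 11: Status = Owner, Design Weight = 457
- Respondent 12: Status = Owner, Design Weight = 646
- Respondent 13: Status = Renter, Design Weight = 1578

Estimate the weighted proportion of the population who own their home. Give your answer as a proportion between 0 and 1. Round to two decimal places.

0.59

Sum of weights for 'Owner' = 1064 + 1404 + 2030 + 2149 + 1641 + 283 + 457 + 646 = 9674
Total weight = 16275
Weighted proportion = 9674 / 16275 = 0.5944086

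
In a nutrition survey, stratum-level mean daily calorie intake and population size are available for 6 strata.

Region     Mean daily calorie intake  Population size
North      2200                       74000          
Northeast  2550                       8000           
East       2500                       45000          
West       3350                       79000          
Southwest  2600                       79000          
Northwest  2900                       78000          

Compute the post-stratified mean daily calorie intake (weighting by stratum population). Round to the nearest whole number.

2733

Σ Nₕ·x̄ₕ = 2200×74000 + 2550×8000 + 2500×45000 + 3350×79000 + 2600×79000 + 2900×78000
  = 991950000
Σ Nₕ = 74000 + 8000 + 45000 + 79000 + 79000 + 78000 = 363000
Overall mean = 991950000 / 363000 = 2732.6446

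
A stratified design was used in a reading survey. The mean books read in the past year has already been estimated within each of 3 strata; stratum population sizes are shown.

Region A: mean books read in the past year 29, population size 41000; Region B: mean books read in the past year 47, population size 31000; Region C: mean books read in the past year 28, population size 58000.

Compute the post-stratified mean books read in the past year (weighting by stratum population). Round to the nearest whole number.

Σ Nₕ·x̄ₕ = 29×41000 + 47×31000 + 28×58000
  = 1189000 + 1457000 + 1624000 = 4270000
Σ Nₕ = 41000 + 31000 + 58000 = 130000
Overall mean = 4270000 / 130000 = 32.846154

33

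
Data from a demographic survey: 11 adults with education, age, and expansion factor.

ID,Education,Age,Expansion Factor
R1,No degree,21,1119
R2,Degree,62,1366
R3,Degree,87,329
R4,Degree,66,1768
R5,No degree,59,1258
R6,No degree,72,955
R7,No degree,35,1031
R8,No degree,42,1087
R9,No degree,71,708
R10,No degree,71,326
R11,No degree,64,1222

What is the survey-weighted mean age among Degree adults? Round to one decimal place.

66.4

Degree rows: R2, R3, R4
Weighted sum = 62×1366 + 87×329 + 66×1768
  = 230003
Sum of weights = 1366 + 329 + 1768 = 3463
Weighted mean = 230003 / 3463 = 66.417268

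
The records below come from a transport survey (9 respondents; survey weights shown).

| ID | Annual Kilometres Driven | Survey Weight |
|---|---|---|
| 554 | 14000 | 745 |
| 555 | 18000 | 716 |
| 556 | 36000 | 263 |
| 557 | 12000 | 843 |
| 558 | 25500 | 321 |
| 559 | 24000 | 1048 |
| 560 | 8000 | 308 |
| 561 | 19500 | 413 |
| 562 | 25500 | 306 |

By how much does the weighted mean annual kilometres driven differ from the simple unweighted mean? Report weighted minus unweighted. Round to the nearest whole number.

Unweighted sum = 14000 + 18000 + 36000 + 12000 + 25500 + 24000 + 8000 + 19500 + 25500 = 182500
Unweighted mean = 182500 / 9 = 20277.778
Weighted sum = 14000×745 + 18000×716 + 36000×263 + 12000×843 + 25500×321 + 24000×1048 + 8000×308 + 19500×413 + 25500×306
  = 10430000 + 12888000 + 9468000 + 10116000 + 8185500 + 25152000 + 2464000 + 8053500 + 7803000 = 94560000
Sum of weights = 745 + 716 + 263 + 843 + 321 + 1048 + 308 + 413 + 306 = 4963
Weighted mean = 94560000 / 4963 = 19052.992
Difference (weighted minus unweighted) = -1224.7856

-1225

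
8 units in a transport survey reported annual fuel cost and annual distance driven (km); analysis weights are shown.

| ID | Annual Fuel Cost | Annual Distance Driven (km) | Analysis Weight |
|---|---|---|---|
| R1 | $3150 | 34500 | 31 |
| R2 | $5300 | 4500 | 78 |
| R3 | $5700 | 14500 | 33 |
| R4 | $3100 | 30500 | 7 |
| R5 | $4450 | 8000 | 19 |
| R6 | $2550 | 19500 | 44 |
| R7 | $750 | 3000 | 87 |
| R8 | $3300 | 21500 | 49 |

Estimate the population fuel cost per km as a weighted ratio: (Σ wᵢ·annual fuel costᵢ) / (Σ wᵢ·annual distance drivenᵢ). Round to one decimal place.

0.3

Σ wᵢ·y = 3150×31 + 5300×78 + 5700×33 + 3100×7 + 4450×19 + 2550×44 + 750×87 + 3300×49
  = 97650 + 413400 + 188100 + 21700 + 84550 + 112200 + 65250 + 161700 = 1144550
Σ wᵢ·x = 34500×31 + 4500×78 + 14500×33 + 30500×7 + 8000×19 + 19500×44 + 3000×87 + 21500×49
  = 4437000
Ratio = 1144550 / 4437000 = 0.25795583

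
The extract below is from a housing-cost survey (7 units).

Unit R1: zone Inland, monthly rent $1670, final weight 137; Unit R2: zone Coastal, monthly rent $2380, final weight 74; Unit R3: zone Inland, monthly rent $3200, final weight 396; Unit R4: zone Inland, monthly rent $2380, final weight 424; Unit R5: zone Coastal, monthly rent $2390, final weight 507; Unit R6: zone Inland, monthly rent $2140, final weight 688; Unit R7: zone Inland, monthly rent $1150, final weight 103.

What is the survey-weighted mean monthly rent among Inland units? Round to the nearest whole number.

Inland rows: R1, R3, R4, R6, R7
Weighted sum = 4095880
Sum of weights = 137 + 396 + 424 + 688 + 103 = 1748
Weighted mean = 4095880 / 1748 = 2343.1808

2343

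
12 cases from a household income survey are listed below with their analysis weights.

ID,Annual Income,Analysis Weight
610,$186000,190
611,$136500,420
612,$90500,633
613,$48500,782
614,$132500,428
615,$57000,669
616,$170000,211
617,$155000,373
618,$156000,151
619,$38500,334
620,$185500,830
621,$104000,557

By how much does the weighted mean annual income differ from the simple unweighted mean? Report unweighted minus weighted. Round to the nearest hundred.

Unweighted sum = 186000 + 136500 + 90500 + 48500 + 132500 + 57000 + 170000 + 155000 + 156000 + 38500 + 185500 + 104000 = 1460000
Unweighted mean = 1460000 / 12 = 121666.67
Weighted sum = 624719500
Sum of weights = 190 + 420 + 633 + 782 + 428 + 669 + 211 + 373 + 151 + 334 + 830 + 557 = 5578
Weighted mean = 624719500 / 5578 = 111997.04
Difference (unweighted minus weighted) = 9669.6247

9700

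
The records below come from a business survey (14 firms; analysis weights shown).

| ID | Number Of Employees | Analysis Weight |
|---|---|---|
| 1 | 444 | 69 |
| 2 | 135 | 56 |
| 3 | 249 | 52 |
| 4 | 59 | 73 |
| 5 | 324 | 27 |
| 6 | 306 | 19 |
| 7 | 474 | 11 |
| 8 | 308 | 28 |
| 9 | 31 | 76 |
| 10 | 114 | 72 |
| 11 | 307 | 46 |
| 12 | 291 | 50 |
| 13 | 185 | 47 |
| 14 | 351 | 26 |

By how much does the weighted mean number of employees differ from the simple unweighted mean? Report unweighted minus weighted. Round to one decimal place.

Unweighted sum = 3578
Unweighted mean = 3578 / 14 = 255.57143
Weighted sum = 140908
Sum of weights = 652
Weighted mean = 140908 / 652 = 216.11656
Difference (unweighted minus weighted) = 39.454864

39.5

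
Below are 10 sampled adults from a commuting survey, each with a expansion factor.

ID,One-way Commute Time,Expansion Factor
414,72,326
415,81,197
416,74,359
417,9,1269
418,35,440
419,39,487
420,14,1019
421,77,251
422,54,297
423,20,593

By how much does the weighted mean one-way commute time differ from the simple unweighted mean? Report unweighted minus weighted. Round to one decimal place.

Unweighted sum = 72 + 81 + 74 + 9 + 35 + 39 + 14 + 77 + 54 + 20 = 475
Unweighted mean = 475 / 10 = 47.5
Weighted sum = 72×326 + 81×197 + 74×359 + 9×1269 + 35×440 + 39×487 + 14×1019 + 77×251 + 54×297 + 20×593
  = 23472 + 15957 + 26566 + 11421 + 15400 + 18993 + 14266 + 19327 + 16038 + 11860 = 173300
Sum of weights = 326 + 197 + 359 + 1269 + 440 + 487 + 1019 + 251 + 297 + 593 = 5238
Weighted mean = 173300 / 5238 = 33.085147
Difference (unweighted minus weighted) = 14.414853

14.4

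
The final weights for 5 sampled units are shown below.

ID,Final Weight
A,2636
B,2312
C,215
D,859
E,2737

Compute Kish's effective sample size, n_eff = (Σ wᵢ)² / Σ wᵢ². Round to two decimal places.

Σ wᵢ = 2636 + 2312 + 215 + 859 + 2737 = 8759
Σ wᵢ² = 6948496 + 5345344 + 46225 + 737881 + 7491169 = 20569115
n_eff = 8759² / 20569115 = 76720081 / 20569115 = 3.7298679

3.73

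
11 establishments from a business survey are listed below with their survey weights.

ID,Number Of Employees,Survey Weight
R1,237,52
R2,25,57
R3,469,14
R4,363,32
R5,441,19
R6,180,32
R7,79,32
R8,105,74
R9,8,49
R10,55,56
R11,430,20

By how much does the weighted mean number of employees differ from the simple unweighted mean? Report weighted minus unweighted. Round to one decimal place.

-60.8

Unweighted sum = 237 + 25 + 469 + 363 + 441 + 180 + 79 + 105 + 8 + 55 + 430 = 2392
Unweighted mean = 2392 / 11 = 217.45455
Weighted sum = 237×52 + 25×57 + 469×14 + 363×32 + 441×19 + 180×32 + 79×32 + 105×74 + 8×49 + 55×56 + 430×20
  = 68440
Sum of weights = 52 + 57 + 14 + 32 + 19 + 32 + 32 + 74 + 49 + 56 + 20 = 437
Weighted mean = 68440 / 437 = 156.61327
Difference (weighted minus unweighted) = -60.841273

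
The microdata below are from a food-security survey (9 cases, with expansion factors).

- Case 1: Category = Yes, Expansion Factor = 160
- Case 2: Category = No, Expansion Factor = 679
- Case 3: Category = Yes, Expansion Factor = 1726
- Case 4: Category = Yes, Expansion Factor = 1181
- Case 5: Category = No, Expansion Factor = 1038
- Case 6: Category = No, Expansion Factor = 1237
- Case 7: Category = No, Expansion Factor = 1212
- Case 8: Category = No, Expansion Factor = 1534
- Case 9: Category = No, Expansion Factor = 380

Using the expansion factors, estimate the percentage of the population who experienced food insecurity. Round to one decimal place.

33.5

Sum of weights for 'Yes' = 160 + 1726 + 1181 = 3067
Total weight = 160 + 679 + 1726 + 1181 + 1038 + 1237 + 1212 + 1534 + 380 = 9147
Weighted proportion = 3067 / 9147 = 0.33530119 → 33.530119%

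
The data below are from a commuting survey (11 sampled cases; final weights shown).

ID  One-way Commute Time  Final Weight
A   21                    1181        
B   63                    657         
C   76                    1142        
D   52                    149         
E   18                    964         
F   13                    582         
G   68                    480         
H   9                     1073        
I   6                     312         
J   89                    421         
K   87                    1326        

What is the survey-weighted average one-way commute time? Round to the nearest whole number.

46

Weighted sum = 21×1181 + 63×657 + 76×1142 + 52×149 + 18×964 + 13×582 + 68×480 + 9×1073 + 6×312 + 89×421 + 87×1326
  = 24801 + 41391 + 86792 + 7748 + 17352 + 7566 + 32640 + 9657 + 1872 + 37469 + 115362 = 382650
Sum of weights = 8287
Weighted mean = 382650 / 8287 = 46.174732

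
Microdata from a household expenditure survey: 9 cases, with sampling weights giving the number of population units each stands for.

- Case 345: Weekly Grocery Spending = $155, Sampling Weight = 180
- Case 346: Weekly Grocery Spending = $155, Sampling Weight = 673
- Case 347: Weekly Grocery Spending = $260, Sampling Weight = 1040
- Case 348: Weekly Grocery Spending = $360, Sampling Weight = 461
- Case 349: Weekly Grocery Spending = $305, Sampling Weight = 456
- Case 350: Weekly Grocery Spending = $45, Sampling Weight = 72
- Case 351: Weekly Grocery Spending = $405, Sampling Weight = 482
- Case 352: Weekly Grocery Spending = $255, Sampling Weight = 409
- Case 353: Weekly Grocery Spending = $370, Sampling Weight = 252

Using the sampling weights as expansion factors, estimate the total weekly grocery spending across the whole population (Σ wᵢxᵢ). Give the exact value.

Weighted total = 155×180 + 155×673 + 260×1040 + 360×461 + 305×456 + 45×72 + 405×482 + 255×409 + 370×252
  = 27900 + 104315 + 270400 + 165960 + 139080 + 3240 + 195210 + 104295 + 93240 = 1103640

1103640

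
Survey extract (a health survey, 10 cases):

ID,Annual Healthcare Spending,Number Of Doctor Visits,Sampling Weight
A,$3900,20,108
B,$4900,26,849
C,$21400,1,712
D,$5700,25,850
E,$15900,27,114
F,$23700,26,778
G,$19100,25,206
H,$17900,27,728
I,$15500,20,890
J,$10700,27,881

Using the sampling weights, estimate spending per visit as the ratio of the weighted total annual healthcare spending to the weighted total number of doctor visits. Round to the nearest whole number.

626

Σ wᵢ·y = 85101800
Σ wᵢ·x = 20×108 + 26×849 + 1×712 + 25×850 + 27×114 + 26×778 + 25×206 + 27×728 + 20×890 + 27×881
  = 2160 + 22074 + 712 + 21250 + 3078 + 20228 + 5150 + 19656 + 17800 + 23787 = 135895
Ratio = 85101800 / 135895 = 626.23202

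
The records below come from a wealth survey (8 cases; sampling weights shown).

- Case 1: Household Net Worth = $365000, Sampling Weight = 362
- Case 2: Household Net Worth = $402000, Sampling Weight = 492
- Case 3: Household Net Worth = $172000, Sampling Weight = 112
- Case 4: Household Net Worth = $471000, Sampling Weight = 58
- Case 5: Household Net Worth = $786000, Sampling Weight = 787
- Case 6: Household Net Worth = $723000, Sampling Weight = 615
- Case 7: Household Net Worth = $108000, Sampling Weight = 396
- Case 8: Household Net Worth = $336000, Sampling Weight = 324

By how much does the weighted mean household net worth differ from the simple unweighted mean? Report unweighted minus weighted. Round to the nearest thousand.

-85000

Unweighted sum = 365000 + 402000 + 172000 + 471000 + 786000 + 723000 + 108000 + 336000 = 3363000
Unweighted mean = 3363000 / 8 = 420375
Weighted sum = 365000×362 + 402000×492 + 172000×112 + 471000×58 + 786000×787 + 723000×615 + 108000×396 + 336000×324
  = 132130000 + 197784000 + 19264000 + 27318000 + 618582000 + 444645000 + 42768000 + 108864000 = 1591355000
Sum of weights = 362 + 492 + 112 + 58 + 787 + 615 + 396 + 324 = 3146
Weighted mean = 1591355000 / 3146 = 505834.39
Difference (unweighted minus weighted) = -85459.393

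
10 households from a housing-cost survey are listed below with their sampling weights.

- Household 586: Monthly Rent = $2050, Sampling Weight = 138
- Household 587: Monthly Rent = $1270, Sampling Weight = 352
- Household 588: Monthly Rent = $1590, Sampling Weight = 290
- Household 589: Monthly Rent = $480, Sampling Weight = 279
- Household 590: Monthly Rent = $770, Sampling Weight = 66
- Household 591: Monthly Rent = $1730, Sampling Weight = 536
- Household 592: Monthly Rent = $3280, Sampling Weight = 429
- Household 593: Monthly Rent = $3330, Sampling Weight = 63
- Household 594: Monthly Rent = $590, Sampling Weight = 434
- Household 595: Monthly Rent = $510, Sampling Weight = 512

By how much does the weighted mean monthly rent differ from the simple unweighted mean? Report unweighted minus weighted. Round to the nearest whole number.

128

Unweighted sum = 2050 + 1270 + 1590 + 480 + 770 + 1730 + 3280 + 3330 + 590 + 510 = 15600
Unweighted mean = 15600 / 10 = 1560
Weighted sum = 2050×138 + 1270×352 + 1590×290 + 480×279 + 770×66 + 1730×536 + 3280×429 + 3330×63 + 590×434 + 510×512
  = 4437150
Sum of weights = 138 + 352 + 290 + 279 + 66 + 536 + 429 + 63 + 434 + 512 = 3099
Weighted mean = 4437150 / 3099 = 1431.8006
Difference (unweighted minus weighted) = 128.19942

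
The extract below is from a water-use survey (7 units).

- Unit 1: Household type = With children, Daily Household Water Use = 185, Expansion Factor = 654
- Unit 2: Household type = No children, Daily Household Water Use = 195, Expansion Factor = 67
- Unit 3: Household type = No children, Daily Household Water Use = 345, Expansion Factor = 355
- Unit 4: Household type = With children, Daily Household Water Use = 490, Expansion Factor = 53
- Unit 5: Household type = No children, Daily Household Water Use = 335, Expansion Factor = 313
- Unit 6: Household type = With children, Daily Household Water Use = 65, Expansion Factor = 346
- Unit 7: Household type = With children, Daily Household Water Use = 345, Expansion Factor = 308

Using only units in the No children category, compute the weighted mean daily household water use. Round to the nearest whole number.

327

No children rows: 2, 3, 5
Weighted sum = 240395
Sum of weights = 67 + 355 + 313 = 735
Weighted mean = 240395 / 735 = 327.06803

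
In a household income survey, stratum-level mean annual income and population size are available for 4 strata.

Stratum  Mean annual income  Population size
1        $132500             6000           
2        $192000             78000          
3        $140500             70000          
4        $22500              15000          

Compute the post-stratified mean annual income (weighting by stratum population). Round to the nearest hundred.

Σ Nₕ·x̄ₕ = 132500×6000 + 192000×78000 + 140500×70000 + 22500×15000
  = 795000000 + 14976000000 + 9835000000 + 337500000 = 25943500000
Σ Nₕ = 169000
Overall mean = 25943500000 / 169000 = 153511.83

153500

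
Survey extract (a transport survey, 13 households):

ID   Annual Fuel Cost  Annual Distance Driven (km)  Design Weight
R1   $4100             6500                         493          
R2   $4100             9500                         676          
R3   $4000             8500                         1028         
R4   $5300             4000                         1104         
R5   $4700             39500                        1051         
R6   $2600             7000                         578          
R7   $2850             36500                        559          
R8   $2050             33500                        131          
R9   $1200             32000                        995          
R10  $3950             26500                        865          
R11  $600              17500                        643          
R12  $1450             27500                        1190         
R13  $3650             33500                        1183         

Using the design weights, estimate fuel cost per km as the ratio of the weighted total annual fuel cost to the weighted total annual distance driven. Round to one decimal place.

0.1

Σ wᵢ·y = 34100300
Σ wᵢ·x = 231503500
Ratio = 34100300 / 231503500 = 0.14729928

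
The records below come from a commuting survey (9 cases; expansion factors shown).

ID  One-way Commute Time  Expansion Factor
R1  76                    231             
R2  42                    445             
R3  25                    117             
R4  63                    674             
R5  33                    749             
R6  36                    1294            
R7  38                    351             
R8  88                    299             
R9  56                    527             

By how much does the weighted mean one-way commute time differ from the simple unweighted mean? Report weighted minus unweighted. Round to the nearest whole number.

Unweighted sum = 76 + 42 + 25 + 63 + 33 + 36 + 38 + 88 + 56 = 457
Unweighted mean = 457 / 9 = 50.777778
Weighted sum = 76×231 + 42×445 + 25×117 + 63×674 + 33×749 + 36×1294 + 38×351 + 88×299 + 56×527
  = 17556 + 18690 + 2925 + 42462 + 24717 + 46584 + 13338 + 26312 + 29512 = 222096
Sum of weights = 4687
Weighted mean = 222096 / 4687 = 47.385534
Difference (weighted minus unweighted) = -3.3922433

-3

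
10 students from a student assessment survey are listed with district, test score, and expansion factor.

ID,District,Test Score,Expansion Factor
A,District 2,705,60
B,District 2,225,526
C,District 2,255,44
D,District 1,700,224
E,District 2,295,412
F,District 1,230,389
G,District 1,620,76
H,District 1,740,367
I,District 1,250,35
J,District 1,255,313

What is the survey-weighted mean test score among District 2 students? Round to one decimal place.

281.6

District 2 rows: A, B, C, E
Weighted sum = 293410
Sum of weights = 60 + 526 + 44 + 412 = 1042
Weighted mean = 293410 / 1042 = 281.58349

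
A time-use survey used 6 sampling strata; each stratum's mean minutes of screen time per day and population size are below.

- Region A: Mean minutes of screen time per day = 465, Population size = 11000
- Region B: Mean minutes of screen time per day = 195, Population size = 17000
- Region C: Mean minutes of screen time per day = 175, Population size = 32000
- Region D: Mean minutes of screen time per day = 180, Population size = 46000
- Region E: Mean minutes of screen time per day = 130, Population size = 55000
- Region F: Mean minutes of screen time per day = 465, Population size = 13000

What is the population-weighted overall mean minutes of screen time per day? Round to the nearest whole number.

204

Σ Nₕ·x̄ₕ = 465×11000 + 195×17000 + 175×32000 + 180×46000 + 130×55000 + 465×13000
  = 5115000 + 3315000 + 5600000 + 8280000 + 7150000 + 6045000 = 35505000
Σ Nₕ = 11000 + 17000 + 32000 + 46000 + 55000 + 13000 = 174000
Overall mean = 35505000 / 174000 = 204.05172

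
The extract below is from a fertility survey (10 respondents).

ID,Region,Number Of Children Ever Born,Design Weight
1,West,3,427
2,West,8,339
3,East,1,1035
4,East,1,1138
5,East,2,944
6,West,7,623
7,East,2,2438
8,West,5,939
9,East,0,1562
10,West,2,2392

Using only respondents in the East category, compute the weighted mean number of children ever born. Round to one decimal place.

1.3

East rows: 3, 4, 5, 7, 9
Weighted sum = 1×1035 + 1×1138 + 2×944 + 2×2438 + 0×1562
  = 1035 + 1138 + 1888 + 4876 + 0 = 8937
Sum of weights = 7117
Weighted mean = 8937 / 7117 = 1.2557257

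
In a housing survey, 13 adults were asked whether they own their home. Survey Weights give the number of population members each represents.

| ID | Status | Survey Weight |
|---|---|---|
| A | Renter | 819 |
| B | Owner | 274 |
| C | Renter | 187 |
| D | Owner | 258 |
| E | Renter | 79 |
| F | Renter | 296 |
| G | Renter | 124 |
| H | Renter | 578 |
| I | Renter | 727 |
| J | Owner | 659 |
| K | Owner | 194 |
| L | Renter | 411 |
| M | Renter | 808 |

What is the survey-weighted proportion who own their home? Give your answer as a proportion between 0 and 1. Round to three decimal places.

0.256

Sum of weights for 'Owner' = 274 + 258 + 659 + 194 = 1385
Total weight = 5414
Weighted proportion = 1385 / 5414 = 0.25581825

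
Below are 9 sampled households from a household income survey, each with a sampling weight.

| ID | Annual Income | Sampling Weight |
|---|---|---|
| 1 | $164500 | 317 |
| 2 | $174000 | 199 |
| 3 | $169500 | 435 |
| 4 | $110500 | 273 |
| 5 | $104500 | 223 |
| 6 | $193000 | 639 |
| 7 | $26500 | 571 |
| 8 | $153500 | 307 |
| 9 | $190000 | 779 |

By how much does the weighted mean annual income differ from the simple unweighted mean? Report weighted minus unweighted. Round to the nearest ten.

Unweighted sum = 164500 + 174000 + 169500 + 110500 + 104500 + 193000 + 26500 + 153500 + 190000 = 1286000
Unweighted mean = 1286000 / 9 = 142888.89
Weighted sum = 164500×317 + 174000×199 + 169500×435 + 110500×273 + 104500×223 + 193000×639 + 26500×571 + 153500×307 + 190000×779
  = 52146500 + 34626000 + 73732500 + 30166500 + 23303500 + 123327000 + 15131500 + 47124500 + 148010000 = 547568000
Sum of weights = 317 + 199 + 435 + 273 + 223 + 639 + 571 + 307 + 779 = 3743
Weighted mean = 547568000 / 3743 = 146291.21
Difference (weighted minus unweighted) = 3402.3214

3400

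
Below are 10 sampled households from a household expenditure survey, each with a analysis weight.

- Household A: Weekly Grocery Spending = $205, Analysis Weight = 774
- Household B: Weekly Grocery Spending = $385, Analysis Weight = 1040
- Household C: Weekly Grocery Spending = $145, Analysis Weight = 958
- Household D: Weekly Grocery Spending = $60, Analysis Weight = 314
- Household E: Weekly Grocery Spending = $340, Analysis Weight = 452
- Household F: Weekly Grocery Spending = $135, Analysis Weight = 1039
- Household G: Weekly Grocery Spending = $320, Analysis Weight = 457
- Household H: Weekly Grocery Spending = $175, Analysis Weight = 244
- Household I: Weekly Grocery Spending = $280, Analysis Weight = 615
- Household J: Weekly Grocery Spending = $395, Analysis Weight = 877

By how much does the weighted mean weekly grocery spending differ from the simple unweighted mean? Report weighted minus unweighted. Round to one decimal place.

Unweighted sum = 2440
Unweighted mean = 2440 / 10 = 244
Weighted sum = 1718320
Sum of weights = 774 + 1040 + 958 + 314 + 452 + 1039 + 457 + 244 + 615 + 877 = 6770
Weighted mean = 1718320 / 6770 = 253.81388
Difference (weighted minus unweighted) = 9.8138848

9.8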